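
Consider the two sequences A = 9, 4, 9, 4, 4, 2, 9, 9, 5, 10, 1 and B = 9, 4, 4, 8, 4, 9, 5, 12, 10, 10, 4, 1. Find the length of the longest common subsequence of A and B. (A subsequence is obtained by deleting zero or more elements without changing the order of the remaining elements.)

Backtracking the LCS table gives one alignment: 9 (A1,B1) → 4 (A2,B2) → 4 (A4,B3) → 4 (A5,B5) → 9 (A8,B6) → 5 (A9,B7) → 10 (A10,B10) → 1 (A11,B12).
So the longest common subsequence has length 8.

8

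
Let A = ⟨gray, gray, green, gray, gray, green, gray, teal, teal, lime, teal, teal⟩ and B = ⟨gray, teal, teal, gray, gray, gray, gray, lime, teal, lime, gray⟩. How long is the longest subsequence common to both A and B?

Backtracking the LCS table gives one alignment: gray (A1,B1) → gray (A2,B4) → gray (A4,B5) → gray (A5,B6) → gray (A7,B7) → teal (A9,B9) → lime (A10,B10).
So the longest common subsequence has length 7.

7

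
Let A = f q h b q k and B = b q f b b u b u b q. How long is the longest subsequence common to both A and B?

A longest common subsequence is fbq (length 3); the LCS DP confirms no longer common subsequence exists.

3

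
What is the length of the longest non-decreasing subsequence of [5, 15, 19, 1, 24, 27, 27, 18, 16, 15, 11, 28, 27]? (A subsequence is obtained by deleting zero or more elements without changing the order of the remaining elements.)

Let dp[i] be the longest non-decreasing subsequence ending at position i. Then dp = [1, 2, 3, 1, 4, 5, 6, 3, 3, 3, 2, 7, 7].
The maximum is 7; one witness is 5, 15, 19, 24, 27, 27, 28 at positions 1,2,3,5,6,7,12.

7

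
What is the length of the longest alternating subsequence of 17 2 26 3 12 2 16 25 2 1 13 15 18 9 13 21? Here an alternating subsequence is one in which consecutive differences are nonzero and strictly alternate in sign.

Track the best alternating length ending on an up-step vs a down-step at each position: up/down = 1/1, 1/2, 3/1, 3/4, 5/4, 1/6, 7/4, 7/4, 1/8, 1/8, 9/8, 9/8, 9/8, 9/10, 11/10, 11/8.
The maximum over both is 11; one such subsequence is 17, 2, 26, 3, 12, 2, 16, 2, 13, 9, 13.

11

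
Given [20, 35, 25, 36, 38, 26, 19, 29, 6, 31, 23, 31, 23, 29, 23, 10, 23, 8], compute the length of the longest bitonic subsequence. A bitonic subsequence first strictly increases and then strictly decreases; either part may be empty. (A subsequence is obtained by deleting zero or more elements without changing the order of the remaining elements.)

9

One longest bitonic subsequence is 20, 35, 36, 38, 31, 29, 23, 10, 8 (positions 1,2,4,5,12,14,15,16,18): it rises to 38 then falls. Length 9 is optimal.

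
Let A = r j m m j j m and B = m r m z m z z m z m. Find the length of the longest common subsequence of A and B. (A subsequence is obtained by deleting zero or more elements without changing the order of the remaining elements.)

4

Backtracking the LCS table gives one alignment: r (A1,B2) → m (A3,B5) → m (A4,B8) → m (A7,B10).
So the longest common subsequence has length 4.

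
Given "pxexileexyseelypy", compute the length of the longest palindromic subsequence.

9

One longest palindromic subsequence is pleeseelp (positions 1,6,7,8,11,12,13,14,16); it reads the same forward and backward, and the interval DP gives dp[1][17] = 9.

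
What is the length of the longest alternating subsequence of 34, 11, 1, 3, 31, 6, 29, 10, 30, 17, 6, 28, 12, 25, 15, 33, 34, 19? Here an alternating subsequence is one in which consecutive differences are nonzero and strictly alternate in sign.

Track the best alternating length ending on an up-step vs a down-step at each position: up/down = 1/1, 1/2, 1/2, 3/2, 3/2, 3/4, 5/4, 5/6, 7/4, 7/8, 3/8, 9/8, 9/10, 11/10, 11/12, 13/2, 13/1, 13/14.
The maximum over both is 14; one such subsequence is 34, 11, 31, 6, 29, 10, 30, 17, 28, 12, 25, 15, 33, 19.

14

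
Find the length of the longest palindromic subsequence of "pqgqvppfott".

5

Using dp[i][j] = 2 + dp[i+1][j−1] if the ends match, else max(dp[i+1][j], dp[i][j−1]):
dp[1][11] = 5. A witness is pqgqp at positions 1,2,3,4,7.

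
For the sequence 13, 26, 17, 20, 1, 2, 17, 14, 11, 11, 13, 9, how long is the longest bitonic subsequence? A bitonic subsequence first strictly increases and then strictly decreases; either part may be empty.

Let inc[i] be the LIS ending at i and dec[i] the longest strictly decreasing subsequence starting at i. inc = [1, 2, 2, 3, 1, 2, 3, 3, 3, 3, 4, 3], dec = [3, 6, 4, 5, 1, 1, 4, 3, 2, 2, 2, 1].
max_i inc[i]+dec[i]−1 = 7, with one witness 13, 26, 20, 17, 14, 13, 9.

7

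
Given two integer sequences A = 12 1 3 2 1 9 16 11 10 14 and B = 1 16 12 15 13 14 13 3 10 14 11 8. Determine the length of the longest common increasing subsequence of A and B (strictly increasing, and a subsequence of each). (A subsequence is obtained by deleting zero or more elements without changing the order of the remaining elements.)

A longest common strictly increasing subsequence is 1, 3, 10, 14 (length 4); it appears in order in both A and B, and no longer such subsequence exists.

4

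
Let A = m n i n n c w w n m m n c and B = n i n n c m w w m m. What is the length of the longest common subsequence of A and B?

Backtracking the LCS table gives one alignment: n (A2,B1) → i (A3,B2) → n (A4,B3) → n (A5,B4) → c (A6,B5) → w (A7,B7) → w (A8,B8) → m (A10,B9) → m (A11,B10).
So the longest common subsequence has length 9.

9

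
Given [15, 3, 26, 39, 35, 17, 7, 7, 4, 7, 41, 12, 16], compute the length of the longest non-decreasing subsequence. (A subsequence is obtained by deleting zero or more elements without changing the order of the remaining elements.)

Scanning left to right, the best length ending at each element is: 15→1, 3→1, 26→2, 39→3, 35→3, 17→2, 7→2, 7→3, 4→2, 7→4, 41→5, 12→5, 16→6.
So the longest non-decreasing subsequence has length 6, e.g. 3, 7, 7, 7, 12, 16.

6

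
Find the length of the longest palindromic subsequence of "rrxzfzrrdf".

One longest palindromic subsequence is rrzfzrr (positions 1,2,4,5,6,7,8); it reads the same forward and backward, and the interval DP gives dp[1][10] = 7.

7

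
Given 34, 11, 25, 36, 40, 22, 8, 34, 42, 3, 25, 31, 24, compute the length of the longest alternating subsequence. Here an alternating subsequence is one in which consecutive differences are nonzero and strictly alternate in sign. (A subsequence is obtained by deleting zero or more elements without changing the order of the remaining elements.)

A longest alternating subsequence is 34, 11, 25, 22, 34, 3, 25, 24 (positions 1,2,3,6,8,10,11,13); its 7 consecutive differences strictly alternate in sign, and length 8 is optimal.

8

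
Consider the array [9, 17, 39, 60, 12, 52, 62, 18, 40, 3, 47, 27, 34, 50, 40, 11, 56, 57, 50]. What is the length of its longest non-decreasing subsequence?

Let dp[i] be the longest non-decreasing subsequence ending at position i. Then dp = [1, 2, 3, 4, 2, 4, 5, 3, 4, 1, 5, 4, 5, 6, 6, 2, 7, 8, 7].
The maximum is 8; one witness is 9, 17, 39, 40, 47, 50, 56, 57 at positions 1,2,3,9,11,14,17,18.

8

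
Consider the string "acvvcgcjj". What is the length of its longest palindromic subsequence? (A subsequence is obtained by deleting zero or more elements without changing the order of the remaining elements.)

One longest palindromic subsequence is cvvc (positions 2,3,4,7); it reads the same forward and backward, and the interval DP gives dp[1][9] = 4.

4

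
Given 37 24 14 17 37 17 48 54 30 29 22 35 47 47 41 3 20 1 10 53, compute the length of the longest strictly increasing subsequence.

6

Let dp[i] be the longest increasing subsequence ending at position i. Then dp = [1, 1, 1, 2, 3, 2, 4, 5, 3, 3, 3, 4, 5, 5, 5, 1, 3, 1, 2, 6].
The maximum is 6; one witness is 14, 17, 30, 35, 47, 53 at positions 3,4,9,12,13,20.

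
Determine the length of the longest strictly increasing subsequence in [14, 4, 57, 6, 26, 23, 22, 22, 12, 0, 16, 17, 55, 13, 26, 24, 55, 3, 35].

7

One longest increasing subsequence is 4, 6, 12, 16, 17, 26, 55 (positions 2,4,9,11,12,15,17), of length 7; no longer one exists.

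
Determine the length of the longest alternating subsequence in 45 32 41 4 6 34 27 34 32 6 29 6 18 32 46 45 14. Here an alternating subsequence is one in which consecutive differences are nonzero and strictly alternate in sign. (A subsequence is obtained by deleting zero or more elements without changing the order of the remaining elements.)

12

Track the best alternating length ending on an up-step vs a down-step at each position: up/down = 1/1, 1/2, 3/2, 1/4, 5/4, 5/4, 5/6, 7/4, 7/8, 5/8, 9/8, 5/10, 11/10, 11/8, 11/1, 11/12, 11/12.
The maximum over both is 12; one such subsequence is 45, 32, 41, 4, 34, 27, 34, 6, 29, 6, 46, 45.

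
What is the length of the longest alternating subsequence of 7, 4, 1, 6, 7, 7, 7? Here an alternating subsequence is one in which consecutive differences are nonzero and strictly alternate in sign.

Track the best alternating length ending on an up-step vs a down-step at each position: up/down = 1/1, 1/2, 1/2, 3/2, 3/1, 3/1, 3/1.
The maximum over both is 3; one such subsequence is 7, 4, 6.

3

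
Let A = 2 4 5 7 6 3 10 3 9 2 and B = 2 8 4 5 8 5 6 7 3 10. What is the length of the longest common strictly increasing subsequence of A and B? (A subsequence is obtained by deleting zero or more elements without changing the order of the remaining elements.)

A longest common strictly increasing subsequence is 2, 4, 5, 6, 10 (length 5); it appears in order in both A and B, and no longer such subsequence exists.

5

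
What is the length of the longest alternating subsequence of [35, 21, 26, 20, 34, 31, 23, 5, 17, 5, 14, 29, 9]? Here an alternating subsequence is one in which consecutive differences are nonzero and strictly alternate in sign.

Track the best alternating length ending on an up-step vs a down-step at each position: up/down = 1/1, 1/2, 3/2, 1/4, 5/2, 5/6, 5/6, 1/6, 7/6, 1/8, 9/8, 9/6, 9/10.
The maximum over both is 10; one such subsequence is 35, 21, 26, 20, 34, 5, 17, 5, 14, 9.

10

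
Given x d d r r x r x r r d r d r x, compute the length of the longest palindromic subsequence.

One longest palindromic subsequence is xddrrxrxrrddx (positions 1,2,3,4,5,6,7,8,9,10,11,13,15); it reads the same forward and backward, and the interval DP gives dp[1][15] = 13.

13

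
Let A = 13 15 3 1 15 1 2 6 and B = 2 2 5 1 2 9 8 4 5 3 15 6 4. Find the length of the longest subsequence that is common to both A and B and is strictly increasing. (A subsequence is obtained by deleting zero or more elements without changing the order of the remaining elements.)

3

A longest common strictly increasing subsequence is 1, 2, 6 (length 3); it appears in order in both A and B, and no longer such subsequence exists.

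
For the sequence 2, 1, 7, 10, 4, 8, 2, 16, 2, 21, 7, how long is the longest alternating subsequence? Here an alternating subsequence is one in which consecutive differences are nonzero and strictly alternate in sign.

10

Track the best alternating length ending on an up-step vs a down-step at each position: up/down = 1/1, 1/2, 3/1, 3/1, 3/4, 5/4, 3/6, 7/1, 3/8, 9/1, 9/10.
The maximum over both is 10; one such subsequence is 2, 1, 7, 4, 8, 2, 16, 2, 21, 7.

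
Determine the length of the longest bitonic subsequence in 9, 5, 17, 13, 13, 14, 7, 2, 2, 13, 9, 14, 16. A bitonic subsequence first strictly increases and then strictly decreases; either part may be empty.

One longest bitonic subsequence is 9, 17, 14, 13, 9 (positions 1,3,6,10,11): it rises to 17 then falls. Length 5 is optimal.

5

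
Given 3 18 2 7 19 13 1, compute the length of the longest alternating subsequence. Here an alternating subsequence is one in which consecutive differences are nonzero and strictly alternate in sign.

5

A longest alternating subsequence is 3, 18, 2, 19, 13 (positions 1,2,3,5,6); its 4 consecutive differences strictly alternate in sign, and length 5 is optimal.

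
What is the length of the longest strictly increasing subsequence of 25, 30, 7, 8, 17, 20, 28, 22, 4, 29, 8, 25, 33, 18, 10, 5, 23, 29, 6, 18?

7

Let dp[i] be the longest increasing subsequence ending at position i. Then dp = [1, 2, 1, 2, 3, 4, 5, 5, 1, 6, 2, 6, 7, 4, 3, 2, 6, 7, 3, 4].
The maximum is 7; one witness is 7, 8, 17, 20, 28, 29, 33 at positions 3,4,5,6,7,10,13.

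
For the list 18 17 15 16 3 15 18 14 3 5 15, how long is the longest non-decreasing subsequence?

4

One longest non-decreasing subsequence is 3, 3, 5, 15 (positions 5,9,10,11), of length 4; no longer one exists.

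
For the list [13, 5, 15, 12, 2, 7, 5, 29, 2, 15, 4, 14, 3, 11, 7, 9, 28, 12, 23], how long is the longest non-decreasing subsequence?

One longest non-decreasing subsequence is 2, 2, 4, 7, 9, 12, 23 (positions 5,9,11,15,16,18,19), of length 7; no longer one exists.

7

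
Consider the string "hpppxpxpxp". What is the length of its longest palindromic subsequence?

Using dp[i][j] = 2 + dp[i+1][j−1] if the ends match, else max(dp[i+1][j], dp[i][j−1]):
dp[1][10] = 7. A witness is pxpxpxp at positions 2,5,6,7,8,9,10.

7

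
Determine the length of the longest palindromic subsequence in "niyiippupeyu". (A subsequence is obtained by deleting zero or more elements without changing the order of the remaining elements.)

Using dp[i][j] = 2 + dp[i+1][j−1] if the ends match, else max(dp[i+1][j], dp[i][j−1]):
dp[1][12] = 5. A witness is ypupy at positions 3,7,8,9,11.

5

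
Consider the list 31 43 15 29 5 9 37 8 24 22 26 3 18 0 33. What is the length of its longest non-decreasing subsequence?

Scanning left to right, the best length ending at each element is: 31→1, 43→2, 15→1, 29→2, 5→1, 9→2, 37→3, 8→2, 24→3, 22→3, 26→4, 3→1, 18→3, 0→1, 33→5.
So the longest non-decreasing subsequence has length 5, e.g. 5, 9, 24, 26, 33.

5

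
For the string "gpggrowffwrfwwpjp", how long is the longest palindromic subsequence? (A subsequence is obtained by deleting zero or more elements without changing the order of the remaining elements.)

8

One longest palindromic subsequence is prwffwrp (positions 2,5,7,8,9,10,11,17); it reads the same forward and backward, and the interval DP gives dp[1][17] = 8.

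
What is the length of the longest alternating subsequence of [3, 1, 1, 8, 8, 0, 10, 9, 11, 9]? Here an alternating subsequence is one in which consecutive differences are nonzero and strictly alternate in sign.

Track the best alternating length ending on an up-step vs a down-step at each position: up/down = 1/1, 1/2, 1/2, 3/1, 3/1, 1/4, 5/1, 5/6, 7/1, 5/8.
The maximum over both is 8; one such subsequence is 3, 1, 8, 0, 10, 9, 11, 9.

8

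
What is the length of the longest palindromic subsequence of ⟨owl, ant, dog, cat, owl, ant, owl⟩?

Using dp[i][j] = 2 + dp[i+1][j−1] if the ends match, else max(dp[i+1][j], dp[i][j−1]):
dp[1][7] = 5. A witness is owl ant owl ant owl at positions 1,2,5,6,7.

5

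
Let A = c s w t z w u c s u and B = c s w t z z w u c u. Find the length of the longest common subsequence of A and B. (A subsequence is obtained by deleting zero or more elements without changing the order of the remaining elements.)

9

Backtracking the LCS table gives one alignment: c (A1,B1) → s (A2,B2) → w (A3,B3) → t (A4,B4) → z (A5,B6) → w (A6,B7) → u (A7,B8) → c (A8,B9) → u (A10,B10).
So the longest common subsequence has length 9.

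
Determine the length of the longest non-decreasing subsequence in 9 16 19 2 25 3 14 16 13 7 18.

One longest non-decreasing subsequence is 2, 3, 14, 16, 18 (positions 4,6,7,8,11), of length 5; no longer one exists.

5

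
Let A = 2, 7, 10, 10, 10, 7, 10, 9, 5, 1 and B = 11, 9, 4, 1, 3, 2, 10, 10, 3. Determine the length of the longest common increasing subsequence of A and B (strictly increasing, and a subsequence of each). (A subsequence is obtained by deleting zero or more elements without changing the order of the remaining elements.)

2

For each value that appears in both, track the longest common increasing run ending there.
The best achievable length is 2; one witness is 2, 10 (A-positions 1,3, B-positions 6,7).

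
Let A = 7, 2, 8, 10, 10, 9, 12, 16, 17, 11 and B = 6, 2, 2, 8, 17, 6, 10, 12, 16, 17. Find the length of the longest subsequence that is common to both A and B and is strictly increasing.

A longest common strictly increasing subsequence is 2, 8, 10, 12, 16, 17 (length 6); it appears in order in both A and B, and no longer such subsequence exists.

6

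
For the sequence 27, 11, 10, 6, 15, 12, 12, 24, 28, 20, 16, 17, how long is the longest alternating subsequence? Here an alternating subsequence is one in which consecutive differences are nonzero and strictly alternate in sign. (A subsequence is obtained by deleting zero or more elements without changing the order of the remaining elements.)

Track the best alternating length ending on an up-step vs a down-step at each position: up/down = 1/1, 1/2, 1/2, 1/2, 3/2, 3/4, 3/4, 5/2, 5/1, 5/6, 5/6, 7/6.
The maximum over both is 7; one such subsequence is 27, 11, 15, 12, 24, 16, 17.

7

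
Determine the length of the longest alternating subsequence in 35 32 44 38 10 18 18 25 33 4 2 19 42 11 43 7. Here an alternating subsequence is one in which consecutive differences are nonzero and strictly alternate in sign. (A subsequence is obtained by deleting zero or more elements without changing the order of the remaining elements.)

10

Track the best alternating length ending on an up-step vs a down-step at each position: up/down = 1/1, 1/2, 3/1, 3/4, 1/4, 5/4, 5/4, 5/4, 5/4, 1/6, 1/6, 7/6, 7/4, 7/8, 9/4, 7/10.
The maximum over both is 10; one such subsequence is 35, 32, 44, 10, 18, 4, 19, 11, 43, 7.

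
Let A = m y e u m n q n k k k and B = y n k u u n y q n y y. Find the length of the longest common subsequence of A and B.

A longest common subsequence is yunqn (length 5); the LCS DP confirms no longer common subsequence exists.

5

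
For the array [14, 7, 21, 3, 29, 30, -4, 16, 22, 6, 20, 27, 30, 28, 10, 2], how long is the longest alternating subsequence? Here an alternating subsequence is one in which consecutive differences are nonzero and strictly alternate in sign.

10

A longest alternating subsequence is 14, 7, 21, 3, 29, -4, 16, 6, 30, 28 (positions 1,2,3,4,5,7,8,10,13,14); its 9 consecutive differences strictly alternate in sign, and length 10 is optimal.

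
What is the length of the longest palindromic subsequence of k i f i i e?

One longest palindromic subsequence is iii (positions 2,4,5); it reads the same forward and backward, and the interval DP gives dp[1][6] = 3.

3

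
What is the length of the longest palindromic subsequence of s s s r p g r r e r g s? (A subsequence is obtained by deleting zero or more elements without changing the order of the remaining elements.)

7

One longest palindromic subsequence is sgrergs (positions 1,6,7,9,10,11,12); it reads the same forward and backward, and the interval DP gives dp[1][12] = 7.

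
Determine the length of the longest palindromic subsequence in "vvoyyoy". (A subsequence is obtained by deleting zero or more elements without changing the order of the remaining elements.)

4

One longest palindromic subsequence is oyyo (positions 3,4,5,6); it reads the same forward and backward, and the interval DP gives dp[1][7] = 4.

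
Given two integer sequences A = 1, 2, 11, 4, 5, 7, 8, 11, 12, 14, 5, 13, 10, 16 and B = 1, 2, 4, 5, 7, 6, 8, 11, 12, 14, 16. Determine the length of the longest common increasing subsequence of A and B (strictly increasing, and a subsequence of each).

10

A longest common strictly increasing subsequence is 1, 2, 4, 5, 7, 8, 11, 12, 14, 16 (length 10); it appears in order in both A and B, and no longer such subsequence exists.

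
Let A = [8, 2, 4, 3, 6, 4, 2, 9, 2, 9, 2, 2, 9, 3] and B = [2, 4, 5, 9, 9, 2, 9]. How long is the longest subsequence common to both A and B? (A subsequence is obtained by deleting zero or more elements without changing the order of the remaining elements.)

6

A longest common subsequence is 2, 4, 9, 9, 2, 9 (length 6); the LCS DP confirms no longer common subsequence exists.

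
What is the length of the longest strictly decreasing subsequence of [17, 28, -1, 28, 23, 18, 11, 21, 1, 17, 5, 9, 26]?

5

Let dp[i] be the longest decreasing subsequence ending at position i. Then dp = [1, 1, 2, 1, 2, 3, 4, 3, 5, 4, 5, 5, 2].
The maximum is 5; one witness is 28, 23, 18, 11, 1 at positions 2,5,6,7,9.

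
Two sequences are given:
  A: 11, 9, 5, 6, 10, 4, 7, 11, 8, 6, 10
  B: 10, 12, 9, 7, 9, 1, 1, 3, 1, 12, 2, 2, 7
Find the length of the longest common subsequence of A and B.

Backtracking the LCS table gives one alignment: 9 (A2,B5) → 7 (A7,B13).
So the longest common subsequence has length 2.

2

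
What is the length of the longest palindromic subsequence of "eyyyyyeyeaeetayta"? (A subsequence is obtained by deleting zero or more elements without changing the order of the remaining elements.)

8

One longest palindromic subsequence is eyyyyyye (positions 1,2,3,4,5,6,8,12); it reads the same forward and backward, and the interval DP gives dp[1][17] = 8.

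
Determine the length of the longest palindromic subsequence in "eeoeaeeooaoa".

One longest palindromic subsequence is oaooao (positions 3,5,8,9,10,11); it reads the same forward and backward, and the interval DP gives dp[1][12] = 6.

6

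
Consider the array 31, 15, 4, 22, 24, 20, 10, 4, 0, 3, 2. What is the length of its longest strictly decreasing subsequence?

One longest decreasing subsequence is 31, 22, 20, 10, 4, 3, 2 (positions 1,4,6,7,8,10,11), of length 7; no longer one exists.

7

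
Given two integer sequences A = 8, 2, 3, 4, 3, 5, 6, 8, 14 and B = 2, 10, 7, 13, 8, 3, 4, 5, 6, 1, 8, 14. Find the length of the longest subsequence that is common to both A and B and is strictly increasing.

A longest common strictly increasing subsequence is 2, 3, 4, 5, 6, 8, 14 (length 7); it appears in order in both A and B, and no longer such subsequence exists.

7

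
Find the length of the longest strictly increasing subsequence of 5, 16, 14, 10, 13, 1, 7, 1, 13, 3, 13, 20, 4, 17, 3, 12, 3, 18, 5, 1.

5

Let dp[i] be the longest increasing subsequence ending at position i. Then dp = [1, 2, 2, 2, 3, 1, 2, 1, 3, 2, 3, 4, 3, 4, 2, 4, 2, 5, 4, 1].
The maximum is 5; one witness is 5, 10, 13, 17, 18 at positions 1,4,5,14,18.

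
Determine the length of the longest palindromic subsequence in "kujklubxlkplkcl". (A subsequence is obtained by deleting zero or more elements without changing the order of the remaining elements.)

7

One longest palindromic subsequence is kklxlkk (positions 1,4,5,8,9,10,13); it reads the same forward and backward, and the interval DP gives dp[1][15] = 7.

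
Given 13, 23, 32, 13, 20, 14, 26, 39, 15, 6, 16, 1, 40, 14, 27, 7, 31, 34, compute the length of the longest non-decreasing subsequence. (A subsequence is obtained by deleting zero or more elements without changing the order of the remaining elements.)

Let dp[i] be the longest non-decreasing subsequence ending at position i. Then dp = [1, 2, 3, 2, 3, 3, 4, 5, 4, 1, 5, 1, 6, 4, 6, 2, 7, 8].
The maximum is 8; one witness is 13, 13, 14, 15, 16, 27, 31, 34 at positions 1,4,6,9,11,15,17,18.

8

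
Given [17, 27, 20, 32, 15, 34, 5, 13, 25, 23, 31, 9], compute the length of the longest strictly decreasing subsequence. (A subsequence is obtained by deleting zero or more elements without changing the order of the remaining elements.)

Scanning left to right, the best length ending at each element is: 17→1, 27→1, 20→2, 32→1, 15→3, 34→1, 5→4, 13→4, 25→2, 23→3, 31→2, 9→5.
So the longest decreasing subsequence has length 5, e.g. 27, 20, 15, 13, 9.

5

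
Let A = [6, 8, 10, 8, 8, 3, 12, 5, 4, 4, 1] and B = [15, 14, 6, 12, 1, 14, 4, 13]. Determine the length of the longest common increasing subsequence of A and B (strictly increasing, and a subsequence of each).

2

For each value that appears in both, track the longest common increasing run ending there.
The best achievable length is 2; one witness is 6, 12 (A-positions 1,7, B-positions 3,4).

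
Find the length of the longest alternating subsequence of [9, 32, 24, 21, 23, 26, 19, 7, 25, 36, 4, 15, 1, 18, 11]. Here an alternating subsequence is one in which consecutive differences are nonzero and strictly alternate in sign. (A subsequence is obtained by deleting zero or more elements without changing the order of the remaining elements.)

11

Track the best alternating length ending on an up-step vs a down-step at each position: up/down = 1/1, 2/1, 2/3, 2/3, 4/3, 4/3, 2/5, 1/5, 6/5, 6/1, 1/7, 8/7, 1/9, 10/7, 10/11.
The maximum over both is 11; one such subsequence is 9, 32, 21, 23, 19, 25, 4, 15, 1, 18, 11.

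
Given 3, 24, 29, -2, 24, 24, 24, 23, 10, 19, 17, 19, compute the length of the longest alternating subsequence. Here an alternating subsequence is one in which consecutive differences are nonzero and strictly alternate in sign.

A longest alternating subsequence is 3, 24, -2, 24, 10, 19, 17, 19 (positions 1,2,4,5,9,10,11,12); its 7 consecutive differences strictly alternate in sign, and length 8 is optimal.

8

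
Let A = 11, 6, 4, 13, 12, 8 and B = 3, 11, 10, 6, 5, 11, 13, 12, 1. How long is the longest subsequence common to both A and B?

A longest common subsequence is 11, 6, 13, 12 (length 4); the LCS DP confirms no longer common subsequence exists.

4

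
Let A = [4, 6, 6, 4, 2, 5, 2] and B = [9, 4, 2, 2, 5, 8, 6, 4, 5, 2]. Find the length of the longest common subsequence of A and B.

5

Backtracking the LCS table gives one alignment: 4 (A1,B2) → 6 (A3,B7) → 4 (A4,B8) → 5 (A6,B9) → 2 (A7,B10).
So the longest common subsequence has length 5.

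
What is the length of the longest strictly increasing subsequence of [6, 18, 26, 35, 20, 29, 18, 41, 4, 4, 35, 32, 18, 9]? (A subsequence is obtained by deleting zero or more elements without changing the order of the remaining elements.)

5

One longest increasing subsequence is 6, 18, 26, 35, 41 (positions 1,2,3,4,8), of length 5; no longer one exists.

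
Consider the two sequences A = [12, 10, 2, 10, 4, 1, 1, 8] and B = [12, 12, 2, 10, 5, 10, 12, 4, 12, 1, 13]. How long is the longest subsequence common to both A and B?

A longest common subsequence is 12, 10, 10, 4, 1 (length 5); the LCS DP confirms no longer common subsequence exists.

5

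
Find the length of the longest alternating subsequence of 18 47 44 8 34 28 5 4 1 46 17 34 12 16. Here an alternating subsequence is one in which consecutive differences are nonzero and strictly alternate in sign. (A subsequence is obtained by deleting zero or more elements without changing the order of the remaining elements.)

10

A longest alternating subsequence is 18, 47, 8, 34, 28, 46, 17, 34, 12, 16 (positions 1,2,4,5,6,10,11,12,13,14); its 9 consecutive differences strictly alternate in sign, and length 10 is optimal.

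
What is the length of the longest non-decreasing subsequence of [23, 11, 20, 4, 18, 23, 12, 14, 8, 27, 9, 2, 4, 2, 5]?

One longest non-decreasing subsequence is 11, 20, 23, 27 (positions 2,3,6,10), of length 4; no longer one exists.

4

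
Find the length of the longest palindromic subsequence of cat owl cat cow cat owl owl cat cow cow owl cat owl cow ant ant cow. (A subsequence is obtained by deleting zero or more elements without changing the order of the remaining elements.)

One longest palindromic subsequence is owl cat cow cat owl owl cat cow cat owl (positions 2,3,4,5,6,7,8,10,12,13); it reads the same forward and backward, and the interval DP gives dp[1][17] = 10.

10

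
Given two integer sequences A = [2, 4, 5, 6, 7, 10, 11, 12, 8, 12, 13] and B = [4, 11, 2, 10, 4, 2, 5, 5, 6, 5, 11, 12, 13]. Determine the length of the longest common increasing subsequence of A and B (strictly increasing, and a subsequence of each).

7

A longest common strictly increasing subsequence is 2, 4, 5, 6, 11, 12, 13 (length 7); it appears in order in both A and B, and no longer such subsequence exists.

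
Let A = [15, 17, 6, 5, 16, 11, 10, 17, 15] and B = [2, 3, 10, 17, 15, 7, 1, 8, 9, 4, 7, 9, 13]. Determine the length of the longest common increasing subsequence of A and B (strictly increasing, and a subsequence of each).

For each value that appears in both, track the longest common increasing run ending there.
The best achievable length is 2; one witness is 10, 17 (A-positions 7,8, B-positions 3,4).

2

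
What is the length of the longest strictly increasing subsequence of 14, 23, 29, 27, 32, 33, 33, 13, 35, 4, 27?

One longest increasing subsequence is 14, 23, 29, 32, 33, 35 (positions 1,2,3,5,6,9), of length 6; no longer one exists.

6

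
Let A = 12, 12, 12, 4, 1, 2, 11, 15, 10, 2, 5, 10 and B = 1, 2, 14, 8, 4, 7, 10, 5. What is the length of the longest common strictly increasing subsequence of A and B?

3

A longest common strictly increasing subsequence is 1, 2, 10 (length 3); it appears in order in both A and B, and no longer such subsequence exists.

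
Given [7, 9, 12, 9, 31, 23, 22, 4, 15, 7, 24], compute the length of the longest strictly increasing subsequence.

5

Scanning left to right, the best length ending at each element is: 7→1, 9→2, 12→3, 9→2, 31→4, 23→4, 22→4, 4→1, 15→4, 7→2, 24→5.
So the longest increasing subsequence has length 5, e.g. 7, 9, 12, 23, 24.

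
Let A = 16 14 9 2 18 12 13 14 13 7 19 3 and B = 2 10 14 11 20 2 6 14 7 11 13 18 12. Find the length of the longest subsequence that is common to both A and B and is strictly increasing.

2

A longest common strictly increasing subsequence is 2, 14 (length 2); it appears in order in both A and B, and no longer such subsequence exists.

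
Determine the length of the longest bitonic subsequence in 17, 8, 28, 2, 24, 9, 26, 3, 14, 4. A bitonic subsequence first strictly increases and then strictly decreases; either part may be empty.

5

One longest bitonic subsequence is 17, 28, 26, 14, 4 (positions 1,3,7,9,10): it rises to 28 then falls. Length 5 is optimal.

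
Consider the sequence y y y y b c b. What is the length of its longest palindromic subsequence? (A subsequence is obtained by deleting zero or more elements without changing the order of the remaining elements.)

Using dp[i][j] = 2 + dp[i+1][j−1] if the ends match, else max(dp[i+1][j], dp[i][j−1]):
dp[1][7] = 4. A witness is yyyy at positions 1,2,3,4.

4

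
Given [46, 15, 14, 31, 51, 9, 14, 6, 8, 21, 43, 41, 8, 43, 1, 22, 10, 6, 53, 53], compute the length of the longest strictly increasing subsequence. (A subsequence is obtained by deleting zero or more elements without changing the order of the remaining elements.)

6

One longest increasing subsequence is 9, 14, 21, 41, 43, 53 (positions 6,7,10,12,14,19), of length 6; no longer one exists.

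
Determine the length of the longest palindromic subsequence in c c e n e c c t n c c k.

8

One longest palindromic subsequence is ccnccncc (positions 1,2,4,6,7,9,10,11); it reads the same forward and backward, and the interval DP gives dp[1][12] = 8.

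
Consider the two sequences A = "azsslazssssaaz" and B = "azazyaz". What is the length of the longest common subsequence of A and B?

Backtracking the LCS table gives one alignment: a (A1,B1) → z (A2,B2) → a (A6,B3) → z (A7,B4) → a (A13,B6) → z (A14,B7).
So the longest common subsequence has length 6.

6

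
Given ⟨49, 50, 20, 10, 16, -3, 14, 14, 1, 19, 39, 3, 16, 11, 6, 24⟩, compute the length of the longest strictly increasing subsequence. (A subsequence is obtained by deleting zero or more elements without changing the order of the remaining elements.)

5

Scanning left to right, the best length ending at each element is: 49→1, 50→2, 20→1, 10→1, 16→2, -3→1, 14→2, 14→2, 1→2, 19→3, 39→4, 3→3, 16→4, 11→4, 6→4, 24→5.
So the longest increasing subsequence has length 5, e.g. -3, 1, 3, 16, 24.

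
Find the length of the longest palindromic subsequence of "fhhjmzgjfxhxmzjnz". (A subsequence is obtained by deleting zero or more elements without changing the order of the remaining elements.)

7

One longest palindromic subsequence is zjxhxjz (positions 6,8,10,11,12,15,17); it reads the same forward and backward, and the interval DP gives dp[1][17] = 7.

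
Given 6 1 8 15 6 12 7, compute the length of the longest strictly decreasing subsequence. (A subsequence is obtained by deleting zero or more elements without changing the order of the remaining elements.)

Scanning left to right, the best length ending at each element is: 6→1, 1→2, 8→1, 15→1, 6→2, 12→2, 7→3.
So the longest decreasing subsequence has length 3, e.g. 15, 12, 7.

3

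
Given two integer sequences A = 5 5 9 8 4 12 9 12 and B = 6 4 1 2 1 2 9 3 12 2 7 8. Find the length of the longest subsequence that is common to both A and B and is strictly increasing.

3

For each value that appears in both, track the longest common increasing run ending there.
The best achievable length is 3; one witness is 4, 9, 12 (A-positions 5,7,8, B-positions 2,7,9).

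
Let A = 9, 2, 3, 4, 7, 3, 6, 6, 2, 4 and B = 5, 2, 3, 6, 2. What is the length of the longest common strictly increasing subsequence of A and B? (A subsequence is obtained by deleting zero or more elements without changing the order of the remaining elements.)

A longest common strictly increasing subsequence is 2, 3, 6 (length 3); it appears in order in both A and B, and no longer such subsequence exists.

3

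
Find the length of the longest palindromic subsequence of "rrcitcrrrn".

Using dp[i][j] = 2 + dp[i+1][j−1] if the ends match, else max(dp[i+1][j], dp[i][j−1]):
dp[1][10] = 7. A witness is rrctcrr at positions 1,2,3,5,6,8,9.

7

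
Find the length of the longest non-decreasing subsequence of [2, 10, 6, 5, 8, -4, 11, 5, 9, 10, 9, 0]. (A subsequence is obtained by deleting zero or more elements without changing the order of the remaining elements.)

5

Let dp[i] be the longest non-decreasing subsequence ending at position i. Then dp = [1, 2, 2, 2, 3, 1, 4, 3, 4, 5, 5, 2].
The maximum is 5; one witness is 2, 6, 8, 9, 10 at positions 1,3,5,9,10.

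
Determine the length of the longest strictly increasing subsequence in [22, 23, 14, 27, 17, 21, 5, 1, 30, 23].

One longest increasing subsequence is 22, 23, 27, 30 (positions 1,2,4,9), of length 4; no longer one exists.

4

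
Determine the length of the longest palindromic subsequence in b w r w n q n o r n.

5

One longest palindromic subsequence is rnqnr (positions 3,5,6,7,9); it reads the same forward and backward, and the interval DP gives dp[1][10] = 5.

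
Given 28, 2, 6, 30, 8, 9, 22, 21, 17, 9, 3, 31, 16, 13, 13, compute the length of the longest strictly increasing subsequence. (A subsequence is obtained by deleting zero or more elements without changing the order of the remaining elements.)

6

Scanning left to right, the best length ending at each element is: 28→1, 2→1, 6→2, 30→3, 8→3, 9→4, 22→5, 21→5, 17→5, 9→4, 3→2, 31→6, 16→5, 13→5, 13→5.
So the longest increasing subsequence has length 6, e.g. 2, 6, 8, 9, 22, 31.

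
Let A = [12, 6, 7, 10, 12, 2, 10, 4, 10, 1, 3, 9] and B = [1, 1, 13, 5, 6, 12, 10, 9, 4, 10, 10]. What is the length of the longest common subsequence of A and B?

Backtracking the LCS table gives one alignment: 6 (A2,B5) → 12 (A5,B6) → 10 (A7,B7) → 4 (A8,B9) → 10 (A9,B11).
So the longest common subsequence has length 5.

5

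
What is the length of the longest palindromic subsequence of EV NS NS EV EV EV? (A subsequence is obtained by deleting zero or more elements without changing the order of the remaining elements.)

4

One longest palindromic subsequence is EV EV EV EV (positions 1,4,5,6); it reads the same forward and backward, and the interval DP gives dp[1][6] = 4.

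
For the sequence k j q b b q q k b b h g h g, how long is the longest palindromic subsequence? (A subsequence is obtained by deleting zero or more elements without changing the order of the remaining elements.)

6

One longest palindromic subsequence is bbqqbb (positions 4,5,6,7,9,10); it reads the same forward and backward, and the interval DP gives dp[1][14] = 6.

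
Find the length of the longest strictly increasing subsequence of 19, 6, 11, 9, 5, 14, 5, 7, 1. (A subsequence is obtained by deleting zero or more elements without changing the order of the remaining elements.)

3

Scanning left to right, the best length ending at each element is: 19→1, 6→1, 11→2, 9→2, 5→1, 14→3, 5→1, 7→2, 1→1.
So the longest increasing subsequence has length 3, e.g. 6, 11, 14.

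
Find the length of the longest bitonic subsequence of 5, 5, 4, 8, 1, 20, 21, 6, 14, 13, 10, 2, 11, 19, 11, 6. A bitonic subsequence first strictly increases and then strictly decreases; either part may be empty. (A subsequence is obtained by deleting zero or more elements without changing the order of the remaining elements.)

Let inc[i] be the LIS ending at i and dec[i] the longest strictly decreasing subsequence starting at i. inc = [1, 1, 1, 2, 1, 3, 4, 2, 3, 3, 3, 2, 4, 5, 4, 3], dec = [3, 3, 2, 3, 1, 5, 5, 2, 4, 3, 2, 1, 2, 3, 2, 1].
max_i inc[i]+dec[i]−1 = 8, with one witness 5, 8, 20, 21, 14, 13, 11, 6.

8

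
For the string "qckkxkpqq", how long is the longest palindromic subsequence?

Using dp[i][j] = 2 + dp[i+1][j−1] if the ends match, else max(dp[i+1][j], dp[i][j−1]):
dp[1][9] = 5. A witness is qkxkq at positions 1,4,5,6,9.

5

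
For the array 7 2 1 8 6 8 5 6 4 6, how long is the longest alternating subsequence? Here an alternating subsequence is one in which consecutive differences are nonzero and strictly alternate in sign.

9

A longest alternating subsequence is 7, 2, 8, 6, 8, 5, 6, 4, 6 (positions 1,2,4,5,6,7,8,9,10); its 8 consecutive differences strictly alternate in sign, and length 9 is optimal.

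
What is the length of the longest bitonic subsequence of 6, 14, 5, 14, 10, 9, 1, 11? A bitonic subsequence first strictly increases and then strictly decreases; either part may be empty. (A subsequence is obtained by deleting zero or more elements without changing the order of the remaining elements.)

5

Let inc[i] be the LIS ending at i and dec[i] the longest strictly decreasing subsequence starting at i. inc = [1, 2, 1, 2, 2, 2, 1, 3], dec = [3, 4, 2, 4, 3, 2, 1, 1].
max_i inc[i]+dec[i]−1 = 5, with one witness 6, 14, 10, 9, 1.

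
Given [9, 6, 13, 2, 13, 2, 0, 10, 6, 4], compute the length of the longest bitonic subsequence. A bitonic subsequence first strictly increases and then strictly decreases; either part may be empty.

5

One longest bitonic subsequence is 9, 13, 10, 6, 4 (positions 1,3,8,9,10): it rises to 13 then falls. Length 5 is optimal.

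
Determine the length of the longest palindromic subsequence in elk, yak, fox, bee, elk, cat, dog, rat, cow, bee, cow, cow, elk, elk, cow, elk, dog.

7

Using dp[i][j] = 2 + dp[i+1][j−1] if the ends match, else max(dp[i+1][j], dp[i][j−1]):
dp[1][17] = 7. A witness is elk elk cow cow cow elk elk at positions 1,5,9,11,12,14,16.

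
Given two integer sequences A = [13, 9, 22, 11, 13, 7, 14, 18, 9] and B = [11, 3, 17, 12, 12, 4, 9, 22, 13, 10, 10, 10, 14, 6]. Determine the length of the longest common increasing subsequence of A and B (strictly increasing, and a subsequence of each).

3

A longest common strictly increasing subsequence is 11, 13, 14 (length 3); it appears in order in both A and B, and no longer such subsequence exists.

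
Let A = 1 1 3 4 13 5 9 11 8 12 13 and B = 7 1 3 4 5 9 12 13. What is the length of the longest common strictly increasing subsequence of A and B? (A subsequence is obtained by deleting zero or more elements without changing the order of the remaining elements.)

7

For each value that appears in both, track the longest common increasing run ending there.
The best achievable length is 7; one witness is 1, 3, 4, 5, 9, 12, 13 (A-positions 1,3,4,6,7,10,11, B-positions 2,3,4,5,6,7,8).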